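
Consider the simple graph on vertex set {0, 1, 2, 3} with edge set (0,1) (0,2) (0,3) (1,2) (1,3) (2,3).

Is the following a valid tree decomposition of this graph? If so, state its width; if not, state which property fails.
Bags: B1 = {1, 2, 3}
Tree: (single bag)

A tree decomposition must satisfy three properties: every vertex lies in some bag; for every edge, both endpoints lie together in some bag; and for every vertex, the bags containing it form a connected subtree. Here vertex 0 appears in no bag, so the decomposition is invalid.

No — vertex 0 appears in no bag.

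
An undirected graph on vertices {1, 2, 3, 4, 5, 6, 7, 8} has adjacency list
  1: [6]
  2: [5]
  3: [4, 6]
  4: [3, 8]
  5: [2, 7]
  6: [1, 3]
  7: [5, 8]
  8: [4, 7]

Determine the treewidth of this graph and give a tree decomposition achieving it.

Treewidth 1.
One optimal decomposition is:
Bags: B1 = {2, 5}  B2 = {5, 7}  B3 = {7, 8}  B4 = {4, 8}  B5 = {3, 4}  B6 = {3, 6}  B7 = {1, 6}
Tree: B1–B2, B2–B3, B3–B4, B4–B5, B5–B6, B6–B7

Every bag has size at most 2, so the width is 2 − 1 = 1 and tw(G) ≤ 1. Any graph with an edge has treewidth ≥ 1, and G has the edge 2–5. Combining the bounds, tw(G) = 1.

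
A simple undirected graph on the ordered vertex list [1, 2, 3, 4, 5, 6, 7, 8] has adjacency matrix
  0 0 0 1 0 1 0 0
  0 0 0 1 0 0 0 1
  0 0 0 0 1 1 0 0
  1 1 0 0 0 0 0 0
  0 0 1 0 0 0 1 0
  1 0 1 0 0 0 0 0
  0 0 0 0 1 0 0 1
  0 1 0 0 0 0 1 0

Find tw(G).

A width-2 tree decomposition is:
Bags: B1 = {1, 3, 6}  B2 = {1, 3, 4}  B3 = {2, 3, 4}  B4 = {2, 3, 8}  B5 = {3, 7, 8}  B6 = {3, 5, 7}
Tree: B1–B2, B2–B3, B3–B4, B4–B5, B5–B6
Each bag holds 3 vertices, so the decomposition has width 2, which upper-bounds the treewidth. The edges 3–6–1–4–2–8–7–5–3 form a cycle, so G is not a tree and its treewidth is at least 2. The upper and lower bounds meet at 2, so that is the treewidth.

2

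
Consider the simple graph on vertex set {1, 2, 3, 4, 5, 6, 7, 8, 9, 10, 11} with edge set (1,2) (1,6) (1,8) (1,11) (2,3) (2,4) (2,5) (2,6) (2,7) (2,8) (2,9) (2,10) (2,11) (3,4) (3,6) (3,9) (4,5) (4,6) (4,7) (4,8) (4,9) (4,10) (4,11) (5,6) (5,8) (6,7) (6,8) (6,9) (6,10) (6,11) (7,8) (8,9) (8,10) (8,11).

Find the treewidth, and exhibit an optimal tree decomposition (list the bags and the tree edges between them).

Treewidth 4.
One optimal decomposition is:
Bags: B1 = {2, 3, 4, 6, 9}  B2 = {2, 4, 6, 8, 9}  B3 = {2, 4, 6, 8, 10}  B4 = {2, 4, 6, 8, 11}  B5 = {2, 4, 6, 7, 8}  B6 = {2, 4, 5, 6, 8}  B7 = {1, 2, 6, 8, 11}
Tree: B1–B2, B2–B3, B2–B4, B3–B5, B4–B6, B4–B7

Every bag has size at most 5, so the width is 5 − 1 = 4 and tw(G) ≤ 4. Conversely, {1, 2, 6, 8, 11} is a clique of size 5, and the vertices of any clique must share a bag in every tree decomposition; so some bag has ≥ 5 vertices and tw(G) ≥ 4. The upper and lower bounds meet at 4, so that is the treewidth.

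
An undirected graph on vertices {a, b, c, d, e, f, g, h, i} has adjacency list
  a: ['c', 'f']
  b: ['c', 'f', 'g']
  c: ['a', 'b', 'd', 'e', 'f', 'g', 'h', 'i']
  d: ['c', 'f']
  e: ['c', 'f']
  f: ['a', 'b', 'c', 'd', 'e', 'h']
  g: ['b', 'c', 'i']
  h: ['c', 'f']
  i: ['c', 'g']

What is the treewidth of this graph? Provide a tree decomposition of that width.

Treewidth 2.
One optimal decomposition is:
Bags: B1 = {b, c, f}  B2 = {b, c, g}  B3 = {c, d, f}  B4 = {a, c, f}  B5 = {c, f, h}  B6 = {c, e, f}  B7 = {c, g, i}
Tree: B1–B2, B1–B3, B3–B4, B1–B5, B3–B6, B2–B7

Every bag has size at most 3, so the width is 3 − 1 = 2 and tw(G) ≤ 2. For the lower bound, the 3 vertices {b, c, g} are pairwise adjacent, and any tree decomposition puts a clique entirely inside one bag — forcing width ≥ 2. Therefore the treewidth is 2.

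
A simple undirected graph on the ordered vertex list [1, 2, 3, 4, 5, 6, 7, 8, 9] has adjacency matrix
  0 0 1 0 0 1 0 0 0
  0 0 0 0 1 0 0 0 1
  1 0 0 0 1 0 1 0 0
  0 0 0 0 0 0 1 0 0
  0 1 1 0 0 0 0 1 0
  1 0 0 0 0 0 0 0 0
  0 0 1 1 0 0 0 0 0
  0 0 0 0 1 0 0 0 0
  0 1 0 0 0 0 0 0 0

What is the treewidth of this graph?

1

A width-1 tree decomposition is:
Bags: B1 = {3, 5}  B2 = {2, 5}  B3 = {2, 9}  B4 = {3, 7}  B5 = {1, 3}  B6 = {5, 8}  B7 = {1, 6}  B8 = {4, 7}
Tree: B1–B2, B2–B3, B1–B4, B1–B5, B1–B6, B5–B7, B4–B8
Each bag holds 2 vertices, so the decomposition has width 1, which upper-bounds the treewidth. G has an edge, so its treewidth is at least 1. The upper and lower bounds meet at 1, so that is the treewidth.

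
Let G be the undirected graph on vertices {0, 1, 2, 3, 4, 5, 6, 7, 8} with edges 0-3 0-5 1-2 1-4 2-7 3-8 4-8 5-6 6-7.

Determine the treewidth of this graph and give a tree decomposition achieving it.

Treewidth 2.
One such decomposition:
Bags: B1 = {1, 2, 4}  B2 = {2, 4, 8}  B3 = {2, 3, 8}  B4 = {0, 2, 3}  B5 = {0, 2, 5}  B6 = {2, 5, 6}  B7 = {2, 6, 7}
Tree: B1–B2, B2–B3, B3–B4, B4–B5, B5–B6, B6–B7

Each bag holds 3 vertices, so the decomposition has width 2, which upper-bounds the treewidth. The edges 2–1–4–8–3–0–5–6–7–2 form a cycle, so G is not a tree and its treewidth is at least 2. Therefore the treewidth is 2.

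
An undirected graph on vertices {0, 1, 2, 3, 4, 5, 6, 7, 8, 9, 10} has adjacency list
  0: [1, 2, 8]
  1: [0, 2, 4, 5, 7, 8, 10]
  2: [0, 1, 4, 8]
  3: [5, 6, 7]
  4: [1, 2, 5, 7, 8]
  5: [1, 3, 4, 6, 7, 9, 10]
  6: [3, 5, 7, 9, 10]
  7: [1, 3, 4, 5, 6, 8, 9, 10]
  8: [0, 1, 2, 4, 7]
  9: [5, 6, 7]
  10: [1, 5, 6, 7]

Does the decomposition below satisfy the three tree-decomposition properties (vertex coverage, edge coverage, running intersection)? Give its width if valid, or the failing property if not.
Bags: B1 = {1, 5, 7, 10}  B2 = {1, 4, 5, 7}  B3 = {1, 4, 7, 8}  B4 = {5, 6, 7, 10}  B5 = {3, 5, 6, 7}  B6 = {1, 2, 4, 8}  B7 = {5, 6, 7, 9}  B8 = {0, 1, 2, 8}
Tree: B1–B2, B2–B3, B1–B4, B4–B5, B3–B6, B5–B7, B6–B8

Yes; width 3.

Every vertex of G appears in some bag (union = {0, 1, 2, 3, 4, 5, 6, 7, 8, 9, 10}); every edge is covered by a bag; and for each vertex v the set of bags containing v is connected in the bag tree. The decomposition is therefore valid. The largest bag has 4 vertices, so the width is 3.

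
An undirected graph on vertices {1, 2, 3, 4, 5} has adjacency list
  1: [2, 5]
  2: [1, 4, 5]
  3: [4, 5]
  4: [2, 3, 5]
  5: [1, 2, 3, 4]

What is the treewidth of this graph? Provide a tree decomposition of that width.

Treewidth 2.
Bags: B1 = {2, 4, 5}  B2 = {3, 4, 5}  B3 = {1, 2, 5}
Tree: B1–B2, B1–B3

Every bag has size at most 3, so the width is 3 − 1 = 2 and tw(G) ≤ 2. On the other hand G contains the 3-clique {1, 2, 5}. A clique must lie in a single bag of any decomposition, so no decomposition can have width below 2. The upper and lower bounds meet at 2, so that is the treewidth.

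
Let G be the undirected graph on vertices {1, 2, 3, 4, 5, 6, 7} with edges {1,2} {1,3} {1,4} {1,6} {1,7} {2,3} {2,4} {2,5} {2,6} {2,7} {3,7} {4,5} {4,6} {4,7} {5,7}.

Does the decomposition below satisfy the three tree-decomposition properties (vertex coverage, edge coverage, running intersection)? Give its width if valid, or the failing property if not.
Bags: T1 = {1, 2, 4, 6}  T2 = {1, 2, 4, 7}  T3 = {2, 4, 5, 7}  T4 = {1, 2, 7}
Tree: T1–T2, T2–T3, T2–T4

No — vertex 3 appears in no bag.

A tree decomposition must satisfy three properties: every vertex lies in some bag; for every edge, both endpoints lie together in some bag; and for every vertex, the bags containing it form a connected subtree. Here vertex 3 appears in no bag, so the decomposition is invalid.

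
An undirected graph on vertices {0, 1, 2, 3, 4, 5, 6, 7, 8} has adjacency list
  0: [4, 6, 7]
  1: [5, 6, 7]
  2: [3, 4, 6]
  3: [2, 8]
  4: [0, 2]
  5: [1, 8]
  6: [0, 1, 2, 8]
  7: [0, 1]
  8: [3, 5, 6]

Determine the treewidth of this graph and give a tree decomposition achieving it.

Each bag holds 4 vertices, so the decomposition has width 3, which upper-bounds the treewidth. For the lower bound: the 4 vertex sets {1,5,7}, {8}, {6}, {0,2,3,4} are disjoint, each induces a connected subgraph, and every pair is joined by at least one edge of G. Contracting each set to a single vertex therefore yields K_{4} as a minor, and since treewidth is minor-monotone, tw(G) ≥ tw(K_{4}) = 3. Therefore the treewidth is 3.

Treewidth 3.
One optimal decomposition is:
Bags: B1 = {1, 5, 7, 8}  B2 = {1, 6, 7, 8}  B3 = {0, 6, 7, 8}  B4 = {0, 3, 6, 8}  B5 = {0, 2, 3, 6}  B6 = {0, 2, 3, 4}
Tree: B1–B2, B2–B3, B3–B4, B4–B5, B5–B6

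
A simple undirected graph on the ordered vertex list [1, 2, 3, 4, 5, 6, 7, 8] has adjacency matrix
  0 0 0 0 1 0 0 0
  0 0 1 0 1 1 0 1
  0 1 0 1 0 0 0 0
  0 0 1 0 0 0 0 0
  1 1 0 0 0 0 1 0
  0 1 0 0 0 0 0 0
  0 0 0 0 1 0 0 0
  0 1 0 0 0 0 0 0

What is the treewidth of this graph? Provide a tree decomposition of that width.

Treewidth 1.
One such decomposition:
Bags: B1 = {2, 5}  B2 = {2, 8}  B3 = {5, 7}  B4 = {2, 3}  B5 = {3, 4}  B6 = {1, 5}  B7 = {2, 6}
Tree: B1–B2, B1–B3, B2–B4, B4–B5, B1–B6, B1–B7

Every bag has size at most 2, so the width is 2 − 1 = 1 and tw(G) ≤ 1. Since G has at least one edge (e.g. 2–5), it is not an edgeless graph, so tw(G) ≥ 1. The upper and lower bounds meet at 1, so that is the treewidth.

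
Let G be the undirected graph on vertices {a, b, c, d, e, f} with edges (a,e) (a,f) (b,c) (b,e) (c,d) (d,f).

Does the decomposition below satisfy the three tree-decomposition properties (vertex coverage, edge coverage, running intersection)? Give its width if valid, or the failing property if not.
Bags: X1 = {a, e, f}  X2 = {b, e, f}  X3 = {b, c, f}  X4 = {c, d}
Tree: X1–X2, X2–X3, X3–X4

A tree decomposition must satisfy three properties: every vertex lies in some bag; for every edge, both endpoints lie together in some bag; and for every vertex, the bags containing it form a connected subtree. Here edge (f,d) lies in no bag, so the decomposition is invalid.

No — edge (f,d) lies in no bag.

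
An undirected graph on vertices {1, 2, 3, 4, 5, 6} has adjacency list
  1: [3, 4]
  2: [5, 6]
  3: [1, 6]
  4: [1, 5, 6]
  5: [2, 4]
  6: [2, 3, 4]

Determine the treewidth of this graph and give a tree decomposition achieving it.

Each bag holds 3 vertices, so the decomposition has width 2, which upper-bounds the treewidth. The edges 3–1–4–6–3 form a cycle, so G is not a tree and its treewidth is at least 2. Combining the bounds, tw(G) = 2.

Treewidth 2.
Bags: B1 = {1, 3, 6}  B2 = {1, 4, 6}  B3 = {2, 4, 6}  B4 = {2, 4, 5}
Tree: B1–B2, B2–B3, B3–B4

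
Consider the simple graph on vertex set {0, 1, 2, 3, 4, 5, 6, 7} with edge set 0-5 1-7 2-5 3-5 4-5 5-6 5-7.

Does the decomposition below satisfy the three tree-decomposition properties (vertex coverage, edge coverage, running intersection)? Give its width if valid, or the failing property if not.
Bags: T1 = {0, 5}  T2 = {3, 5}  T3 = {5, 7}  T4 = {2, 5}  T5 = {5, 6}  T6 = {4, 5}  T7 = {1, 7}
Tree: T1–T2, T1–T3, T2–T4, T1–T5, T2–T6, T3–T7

Every vertex of G appears in some bag (union = {0, 1, 2, 3, 4, 5, 6, 7}); every edge is covered by a bag; and for each vertex v the set of bags containing v is connected in the bag tree. The decomposition is therefore valid. The largest bag has 2 vertices, so the width is 1.

Yes; width 1.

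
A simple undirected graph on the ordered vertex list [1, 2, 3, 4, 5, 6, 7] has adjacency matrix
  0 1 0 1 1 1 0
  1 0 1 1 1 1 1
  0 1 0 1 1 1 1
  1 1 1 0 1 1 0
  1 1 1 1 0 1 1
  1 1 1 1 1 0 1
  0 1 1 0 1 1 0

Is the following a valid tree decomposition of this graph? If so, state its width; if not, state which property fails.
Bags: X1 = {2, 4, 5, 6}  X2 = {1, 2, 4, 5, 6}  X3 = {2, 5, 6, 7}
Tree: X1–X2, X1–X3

No — vertex 3 appears in no bag.

A tree decomposition must satisfy three properties: every vertex lies in some bag; for every edge, both endpoints lie together in some bag; and for every vertex, the bags containing it form a connected subtree. Here vertex 3 appears in no bag, so the decomposition is invalid.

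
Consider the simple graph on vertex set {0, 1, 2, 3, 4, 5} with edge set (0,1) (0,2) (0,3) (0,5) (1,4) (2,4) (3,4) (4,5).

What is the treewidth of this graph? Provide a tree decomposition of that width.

Every bag has size at most 3, so the width is 3 − 1 = 2 and tw(G) ≤ 2. The edges 4–2–0–3–4 form a cycle, so G is not a tree and its treewidth is at least 2. Combining the bounds, tw(G) = 2.

Treewidth 2.
Bags: B1 = {0, 2, 4}  B2 = {0, 3, 4}  B3 = {0, 4, 5}  B4 = {0, 1, 4}
Tree: B1–B2, B2–B3, B3–B4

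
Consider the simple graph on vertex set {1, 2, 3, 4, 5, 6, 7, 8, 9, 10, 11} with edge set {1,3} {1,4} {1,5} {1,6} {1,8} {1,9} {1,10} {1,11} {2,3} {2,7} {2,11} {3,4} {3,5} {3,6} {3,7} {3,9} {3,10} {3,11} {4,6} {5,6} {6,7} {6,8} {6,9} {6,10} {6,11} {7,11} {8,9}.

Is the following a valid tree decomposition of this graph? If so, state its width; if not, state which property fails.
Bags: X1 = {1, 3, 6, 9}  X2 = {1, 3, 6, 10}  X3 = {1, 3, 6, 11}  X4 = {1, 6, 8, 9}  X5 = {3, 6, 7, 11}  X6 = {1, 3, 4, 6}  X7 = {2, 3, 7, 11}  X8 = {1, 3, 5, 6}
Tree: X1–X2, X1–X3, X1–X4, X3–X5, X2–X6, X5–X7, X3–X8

Checking the three conditions: (i) the bags cover all of {1, 2, 3, 4, 5, 6, 7, 8, 9, 10, 11}; (ii) for each edge, some bag contains both endpoints; (iii) the bags containing any fixed vertex form a subtree. All hold, so the decomposition is valid with width 4 − 1 = 3.

Yes; width 3.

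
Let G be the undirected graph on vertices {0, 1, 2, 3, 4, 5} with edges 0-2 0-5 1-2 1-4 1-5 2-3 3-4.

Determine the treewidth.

2

A width-2 tree decomposition is:
Bags: B1 = {2, 3, 4}  B2 = {1, 2, 4}  B3 = {0, 1, 2}  B4 = {0, 1, 5}
Tree: B1–B2, B2–B3, B3–B4
The largest bag has 3 vertices, giving width 2; this decomposition certifies tw(G) ≤ 2. Since 3–4–1–2–3 is a cycle in G, G is not acyclic. Forests are exactly the graphs of treewidth ≤ 1, so tw(G) ≥ 2. Combining the bounds, tw(G) = 2.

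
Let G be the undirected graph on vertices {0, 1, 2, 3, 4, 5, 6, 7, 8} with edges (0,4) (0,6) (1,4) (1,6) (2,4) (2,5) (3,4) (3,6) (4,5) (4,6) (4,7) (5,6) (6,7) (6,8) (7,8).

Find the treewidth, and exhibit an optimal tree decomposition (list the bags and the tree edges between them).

Treewidth 2.
Bags: B1 = {4, 6, 7}  B2 = {4, 5, 6}  B3 = {1, 4, 6}  B4 = {2, 4, 5}  B5 = {3, 4, 6}  B6 = {0, 4, 6}  B7 = {6, 7, 8}
Tree: B1–B2, B2–B3, B2–B4, B3–B5, B1–B6, B1–B7

Every bag has size at most 3, so the width is 3 − 1 = 2 and tw(G) ≤ 2. On the other hand G contains the 3-clique {6, 7, 8}. A clique must lie in a single bag of any decomposition, so no decomposition can have width below 2. The upper and lower bounds meet at 2, so that is the treewidth.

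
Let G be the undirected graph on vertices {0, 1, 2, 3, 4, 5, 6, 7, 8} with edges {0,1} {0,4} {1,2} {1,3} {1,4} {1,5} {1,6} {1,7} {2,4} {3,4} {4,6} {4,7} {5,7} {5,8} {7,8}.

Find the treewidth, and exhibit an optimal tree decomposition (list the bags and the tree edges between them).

Every bag has size at most 3, so the width is 3 − 1 = 2 and tw(G) ≤ 2. On the other hand G contains the 3-clique {5, 7, 8}. A clique must lie in a single bag of any decomposition, so no decomposition can have width below 2. Combining the bounds, tw(G) = 2.

Treewidth 2.
Bags: B1 = {1, 4, 7}  B2 = {1, 5, 7}  B3 = {1, 2, 4}  B4 = {1, 4, 6}  B5 = {1, 3, 4}  B6 = {0, 1, 4}  B7 = {5, 7, 8}
Tree: B1–B2, B1–B3, B1–B4, B3–B5, B3–B6, B2–B7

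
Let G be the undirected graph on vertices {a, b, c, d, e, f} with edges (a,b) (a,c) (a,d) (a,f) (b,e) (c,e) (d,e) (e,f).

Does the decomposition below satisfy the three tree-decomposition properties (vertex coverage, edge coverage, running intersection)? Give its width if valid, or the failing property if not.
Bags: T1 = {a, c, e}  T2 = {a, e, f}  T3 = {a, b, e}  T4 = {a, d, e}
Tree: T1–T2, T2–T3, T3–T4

Vertex coverage: the bags together contain {a, b, c, d, e, f}, the full vertex set. Edge coverage: each edge of G has both endpoints in at least one bag. Running intersection: for every vertex, the bags containing it form a connected subtree. All three properties hold, so this is a valid tree decomposition of width max|bag| − 1 = 2, and hence tw(G) ≤ 2.

Yes; width 2.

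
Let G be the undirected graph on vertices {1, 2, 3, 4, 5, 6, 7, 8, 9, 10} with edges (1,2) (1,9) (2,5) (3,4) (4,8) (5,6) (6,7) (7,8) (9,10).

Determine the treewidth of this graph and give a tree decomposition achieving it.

Treewidth 1.
One optimal decomposition is:
Bags: B1 = {3, 4}  B2 = {4, 8}  B3 = {7, 8}  B4 = {6, 7}  B5 = {5, 6}  B6 = {2, 5}  B7 = {1, 2}  B8 = {1, 9}  B9 = {9, 10}
Tree: B1–B2, B2–B3, B3–B4, B4–B5, B5–B6, B6–B7, B7–B8, B8–B9

Each bag holds 2 vertices, so the decomposition has width 1, which upper-bounds the treewidth. G has an edge, so its treewidth is at least 1. Combining the bounds, tw(G) = 1.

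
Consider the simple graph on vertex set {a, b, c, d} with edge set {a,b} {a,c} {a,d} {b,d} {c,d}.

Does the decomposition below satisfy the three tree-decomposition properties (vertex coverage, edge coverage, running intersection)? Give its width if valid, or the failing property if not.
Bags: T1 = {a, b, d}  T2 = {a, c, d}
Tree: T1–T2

Checking the three conditions: (i) the bags cover all of {a, b, c, d}; (ii) for each edge, some bag contains both endpoints; (iii) the bags containing any fixed vertex form a subtree. All hold, so the decomposition is valid with width 3 − 1 = 2.

Yes; width 2.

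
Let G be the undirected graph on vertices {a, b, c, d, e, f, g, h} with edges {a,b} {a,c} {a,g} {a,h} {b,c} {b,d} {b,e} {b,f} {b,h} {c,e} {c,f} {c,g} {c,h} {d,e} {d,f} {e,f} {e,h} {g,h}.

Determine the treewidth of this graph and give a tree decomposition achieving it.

Treewidth 3.
Bags: B1 = {b, c, e, h}  B2 = {a, b, c, h}  B3 = {a, c, g, h}  B4 = {b, c, e, f}  B5 = {b, d, e, f}
Tree: B1–B2, B2–B3, B1–B4, B4–B5

Every bag has size at most 4, so the width is 4 − 1 = 3 and tw(G) ≤ 3. Conversely, {a, c, g, h} is a clique of size 4, and the vertices of any clique must share a bag in every tree decomposition; so some bag has ≥ 4 vertices and tw(G) ≥ 3. Combining the bounds, tw(G) = 3.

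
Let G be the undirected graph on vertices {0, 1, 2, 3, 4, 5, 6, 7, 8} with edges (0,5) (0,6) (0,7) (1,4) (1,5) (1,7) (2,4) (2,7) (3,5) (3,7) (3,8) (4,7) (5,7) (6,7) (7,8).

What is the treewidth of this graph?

A width-2 tree decomposition is:
Bags: B1 = {1, 4, 7}  B2 = {1, 5, 7}  B3 = {0, 5, 7}  B4 = {2, 4, 7}  B5 = {3, 5, 7}  B6 = {0, 6, 7}  B7 = {3, 7, 8}
Tree: B1–B2, B2–B3, B1–B4, B3–B5, B3–B6, B5–B7
Each bag holds 3 vertices, so the decomposition has width 2, which upper-bounds the treewidth. On the other hand G contains the 3-clique {2, 4, 7}. A clique must lie in a single bag of any decomposition, so no decomposition can have width below 2. Therefore the treewidth is 2.

2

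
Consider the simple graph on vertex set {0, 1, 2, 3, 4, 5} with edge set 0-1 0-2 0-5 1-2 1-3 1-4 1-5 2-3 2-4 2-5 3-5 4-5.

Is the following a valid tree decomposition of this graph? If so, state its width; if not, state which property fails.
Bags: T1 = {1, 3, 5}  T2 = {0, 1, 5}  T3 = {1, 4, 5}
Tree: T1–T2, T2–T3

No — vertex 2 appears in no bag.

A tree decomposition must satisfy three properties: every vertex lies in some bag; for every edge, both endpoints lie together in some bag; and for every vertex, the bags containing it form a connected subtree. Here vertex 2 appears in no bag, so the decomposition is invalid.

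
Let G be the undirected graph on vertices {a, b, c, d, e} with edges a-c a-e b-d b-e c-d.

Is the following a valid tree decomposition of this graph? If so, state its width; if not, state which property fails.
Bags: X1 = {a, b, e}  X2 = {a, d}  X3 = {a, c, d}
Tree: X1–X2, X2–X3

A tree decomposition must satisfy three properties: every vertex lies in some bag; for every edge, both endpoints lie together in some bag; and for every vertex, the bags containing it form a connected subtree. Here edge (b,d) lies in no bag, so the decomposition is invalid.

No — edge (b,d) lies in no bag.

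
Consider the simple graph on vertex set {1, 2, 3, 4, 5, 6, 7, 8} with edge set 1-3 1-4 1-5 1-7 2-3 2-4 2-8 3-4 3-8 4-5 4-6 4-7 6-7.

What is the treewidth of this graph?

A width-2 tree decomposition is:
Bags: B1 = {1, 4, 5}  B2 = {1, 3, 4}  B3 = {2, 3, 4}  B4 = {1, 4, 7}  B5 = {4, 6, 7}  B6 = {2, 3, 8}
Tree: B1–B2, B2–B3, B2–B4, B4–B5, B3–B6
The largest bag has 3 vertices, giving width 2; this decomposition certifies tw(G) ≤ 2. For the lower bound, the 3 vertices {2, 3, 8} are pairwise adjacent, and any tree decomposition puts a clique entirely inside one bag — forcing width ≥ 2. The upper and lower bounds meet at 2, so that is the treewidth.

2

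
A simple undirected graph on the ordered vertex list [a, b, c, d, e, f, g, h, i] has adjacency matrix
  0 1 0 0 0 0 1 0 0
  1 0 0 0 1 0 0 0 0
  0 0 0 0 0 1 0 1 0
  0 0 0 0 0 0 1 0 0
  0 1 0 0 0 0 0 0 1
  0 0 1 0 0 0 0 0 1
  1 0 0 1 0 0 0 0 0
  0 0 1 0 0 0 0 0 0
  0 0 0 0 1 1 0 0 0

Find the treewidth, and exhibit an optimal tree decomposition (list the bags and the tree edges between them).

Treewidth 1.
One optimal decomposition is:
Bags: B1 = {c, h}  B2 = {c, f}  B3 = {f, i}  B4 = {e, i}  B5 = {b, e}  B6 = {a, b}  B7 = {a, g}  B8 = {d, g}
Tree: B1–B2, B2–B3, B3–B4, B4–B5, B5–B6, B6–B7, B7–B8

The largest bag has 2 vertices, giving width 1; this decomposition certifies tw(G) ≤ 1. G has an edge, so its treewidth is at least 1. Combining the bounds, tw(G) = 1.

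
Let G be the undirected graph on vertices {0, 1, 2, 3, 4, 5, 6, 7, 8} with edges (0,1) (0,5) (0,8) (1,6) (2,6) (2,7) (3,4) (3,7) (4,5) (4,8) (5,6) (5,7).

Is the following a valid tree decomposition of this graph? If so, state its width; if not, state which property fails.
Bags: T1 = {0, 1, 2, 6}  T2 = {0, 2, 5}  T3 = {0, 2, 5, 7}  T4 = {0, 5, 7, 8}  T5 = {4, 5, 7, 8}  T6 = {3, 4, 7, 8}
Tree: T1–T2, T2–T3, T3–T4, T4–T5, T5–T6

A tree decomposition must satisfy three properties: every vertex lies in some bag; for every edge, both endpoints lie together in some bag; and for every vertex, the bags containing it form a connected subtree. Here edge (6,5) lies in no bag, so the decomposition is invalid.

No — edge (6,5) lies in no bag.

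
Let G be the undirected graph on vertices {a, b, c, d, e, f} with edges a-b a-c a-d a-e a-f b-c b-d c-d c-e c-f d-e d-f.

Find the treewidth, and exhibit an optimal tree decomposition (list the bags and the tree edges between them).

Each bag holds 4 vertices, so the decomposition has width 3, which upper-bounds the treewidth. For the lower bound, the 4 vertices {a, c, d, e} are pairwise adjacent, and any tree decomposition puts a clique entirely inside one bag — forcing width ≥ 3. Hence tw(G) = 3 exactly.

Treewidth 3.
One optimal decomposition is:
Bags: B1 = {a, c, d, e}  B2 = {a, b, c, d}  B3 = {a, c, d, f}
Tree: B1–B2, B1–B3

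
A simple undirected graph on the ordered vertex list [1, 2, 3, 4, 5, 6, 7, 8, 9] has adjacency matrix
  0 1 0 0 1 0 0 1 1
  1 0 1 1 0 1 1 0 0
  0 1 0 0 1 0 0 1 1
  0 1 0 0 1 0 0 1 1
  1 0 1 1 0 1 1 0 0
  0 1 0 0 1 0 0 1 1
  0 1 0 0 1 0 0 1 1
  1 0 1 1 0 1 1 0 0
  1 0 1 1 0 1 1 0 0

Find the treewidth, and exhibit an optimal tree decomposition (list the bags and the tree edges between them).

Treewidth 4.
One optimal decomposition is:
Bags: B1 = {2, 4, 5, 8, 9}  B2 = {2, 5, 7, 8, 9}  B3 = {2, 5, 6, 8, 9}  B4 = {2, 3, 5, 8, 9}  B5 = {1, 2, 5, 8, 9}
Tree: B1–B2, B2–B3, B3–B4, B4–B5

Every bag has size at most 5, so the width is 5 − 1 = 4 and tw(G) ≤ 4. For the lower bound: the 5 vertex sets {2,4}, {5,7}, {6,9}, {8}, {3} are disjoint, each induces a connected subgraph, and every pair is joined by at least one edge of G. Contracting each set to a single vertex therefore yields K_{5} as a minor, and since treewidth is minor-monotone, tw(G) ≥ tw(K_{5}) = 4. Hence tw(G) = 4 exactly.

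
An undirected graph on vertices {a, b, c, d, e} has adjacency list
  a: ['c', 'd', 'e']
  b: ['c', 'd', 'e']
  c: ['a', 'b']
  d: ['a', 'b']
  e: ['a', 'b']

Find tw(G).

2

A width-2 tree decomposition is:
Bags: B1 = {a, b, d}  B2 = {a, b, c}  B3 = {a, b, e}
Tree: B1–B2, B2–B3
Each bag holds 3 vertices, so the decomposition has width 2, which upper-bounds the treewidth. For the lower bound, G contains the cycle a–d–b–c–a, so G is not a forest; only forests have treewidth ≤ 1, hence tw(G) ≥ 2. The upper and lower bounds meet at 2, so that is the treewidth.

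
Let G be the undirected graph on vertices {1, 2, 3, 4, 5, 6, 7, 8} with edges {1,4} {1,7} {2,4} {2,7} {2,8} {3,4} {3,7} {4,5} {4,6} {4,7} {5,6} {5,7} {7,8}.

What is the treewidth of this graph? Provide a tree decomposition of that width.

Treewidth 2.
One such decomposition:
Bags: B1 = {2, 4, 7}  B2 = {3, 4, 7}  B3 = {4, 5, 7}  B4 = {4, 5, 6}  B5 = {2, 7, 8}  B6 = {1, 4, 7}
Tree: B1–B2, B2–B3, B3–B4, B1–B5, B3–B6

Every bag has size at most 3, so the width is 3 − 1 = 2 and tw(G) ≤ 2. Conversely, {2, 7, 8} is a clique of size 3, and the vertices of any clique must share a bag in every tree decomposition; so some bag has ≥ 3 vertices and tw(G) ≥ 2. The upper and lower bounds meet at 2, so that is the treewidth.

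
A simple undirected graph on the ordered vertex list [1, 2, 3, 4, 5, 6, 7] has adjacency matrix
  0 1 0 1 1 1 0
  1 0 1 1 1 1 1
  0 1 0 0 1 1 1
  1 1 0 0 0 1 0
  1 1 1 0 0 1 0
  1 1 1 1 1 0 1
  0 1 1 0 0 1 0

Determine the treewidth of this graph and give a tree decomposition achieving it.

Treewidth 3.
Bags: B1 = {2, 3, 6, 7}  B2 = {2, 3, 5, 6}  B3 = {1, 2, 5, 6}  B4 = {1, 2, 4, 6}
Tree: B1–B2, B2–B3, B3–B4

Every bag has size at most 4, so the width is 4 − 1 = 3 and tw(G) ≤ 3. Conversely, {1, 2, 4, 6} is a clique of size 4, and the vertices of any clique must share a bag in every tree decomposition; so some bag has ≥ 4 vertices and tw(G) ≥ 3. Combining the bounds, tw(G) = 3.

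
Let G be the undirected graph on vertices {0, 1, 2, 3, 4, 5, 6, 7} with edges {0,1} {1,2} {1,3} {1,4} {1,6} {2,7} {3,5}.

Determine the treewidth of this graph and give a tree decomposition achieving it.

Treewidth 1.
Bags: B1 = {1, 6}  B2 = {1, 4}  B3 = {1, 3}  B4 = {1, 2}  B5 = {3, 5}  B6 = {0, 1}  B7 = {2, 7}
Tree: B1–B2, B1–B3, B2–B4, B3–B5, B2–B6, B4–B7

The largest bag has 2 vertices, giving width 1; this decomposition certifies tw(G) ≤ 1. Any graph with an edge has treewidth ≥ 1, and G has the edge 6–1. Hence tw(G) = 1 exactly.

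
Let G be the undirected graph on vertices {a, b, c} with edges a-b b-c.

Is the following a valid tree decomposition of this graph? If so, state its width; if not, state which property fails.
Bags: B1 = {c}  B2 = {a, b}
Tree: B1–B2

No — edge (b,c) lies in no bag.

A tree decomposition must satisfy three properties: every vertex lies in some bag; for every edge, both endpoints lie together in some bag; and for every vertex, the bags containing it form a connected subtree. Here edge (b,c) lies in no bag, so the decomposition is invalid.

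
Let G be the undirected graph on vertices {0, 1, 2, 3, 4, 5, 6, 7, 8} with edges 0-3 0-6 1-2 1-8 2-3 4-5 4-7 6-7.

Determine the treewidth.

1

A width-1 tree decomposition is:
Bags: B1 = {4, 5}  B2 = {4, 7}  B3 = {6, 7}  B4 = {0, 6}  B5 = {0, 3}  B6 = {2, 3}  B7 = {1, 2}  B8 = {1, 8}
Tree: B1–B2, B2–B3, B3–B4, B4–B5, B5–B6, B6–B7, B7–B8
Each bag holds 2 vertices, so the decomposition has width 1, which upper-bounds the treewidth. Since G has at least one edge (e.g. 5–4), it is not an edgeless graph, so tw(G) ≥ 1. Therefore the treewidth is 1.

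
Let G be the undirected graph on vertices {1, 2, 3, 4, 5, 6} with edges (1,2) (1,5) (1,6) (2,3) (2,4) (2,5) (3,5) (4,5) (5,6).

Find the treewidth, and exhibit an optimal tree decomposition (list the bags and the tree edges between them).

Each bag holds 3 vertices, so the decomposition has width 2, which upper-bounds the treewidth. On the other hand G contains the 3-clique {1, 2, 5}. A clique must lie in a single bag of any decomposition, so no decomposition can have width below 2. Therefore the treewidth is 2.

Treewidth 2.
One optimal decomposition is:
Bags: B1 = {2, 3, 5}  B2 = {1, 2, 5}  B3 = {1, 5, 6}  B4 = {2, 4, 5}
Tree: B1–B2, B2–B3, B2–B4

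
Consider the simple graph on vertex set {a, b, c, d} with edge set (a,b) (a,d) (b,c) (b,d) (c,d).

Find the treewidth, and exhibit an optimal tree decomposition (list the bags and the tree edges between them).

Treewidth 2.
One such decomposition:
Bags: B1 = {a, b, d}  B2 = {b, c, d}
Tree: B1–B2

Every bag has size at most 3, so the width is 3 − 1 = 2 and tw(G) ≤ 2. For the lower bound, the 3 vertices {b, c, d} are pairwise adjacent, and any tree decomposition puts a clique entirely inside one bag — forcing width ≥ 2. Hence tw(G) = 2 exactly.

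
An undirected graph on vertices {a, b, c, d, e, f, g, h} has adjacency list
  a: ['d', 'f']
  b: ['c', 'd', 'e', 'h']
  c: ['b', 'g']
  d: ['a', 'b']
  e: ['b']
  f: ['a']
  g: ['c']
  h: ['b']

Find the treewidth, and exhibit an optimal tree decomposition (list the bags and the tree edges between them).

Treewidth 1.
Bags: B1 = {b, c}  B2 = {b, h}  B3 = {b, d}  B4 = {a, d}  B5 = {a, f}  B6 = {b, e}  B7 = {c, g}
Tree: B1–B2, B1–B3, B3–B4, B4–B5, B3–B6, B1–B7

Every bag has size at most 2, so the width is 2 − 1 = 1 and tw(G) ≤ 1. G has an edge, so its treewidth is at least 1. Combining the bounds, tw(G) = 1.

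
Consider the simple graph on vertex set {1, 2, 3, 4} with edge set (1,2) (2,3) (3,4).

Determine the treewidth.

1

A width-1 tree decomposition is:
Bags: B1 = {3, 4}  B2 = {2, 3}  B3 = {1, 2}
Tree: B1–B2, B2–B3
The largest bag has 2 vertices, giving width 1; this decomposition certifies tw(G) ≤ 1. Since G has at least one edge (e.g. 4–3), it is not an edgeless graph, so tw(G) ≥ 1. Combining the bounds, tw(G) = 1.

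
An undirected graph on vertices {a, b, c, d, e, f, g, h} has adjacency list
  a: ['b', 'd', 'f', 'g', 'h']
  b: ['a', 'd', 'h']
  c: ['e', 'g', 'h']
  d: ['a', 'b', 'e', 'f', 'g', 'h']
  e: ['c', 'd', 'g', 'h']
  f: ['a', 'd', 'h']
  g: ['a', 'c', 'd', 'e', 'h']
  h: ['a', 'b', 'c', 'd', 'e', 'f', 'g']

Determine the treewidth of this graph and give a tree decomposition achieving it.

The largest bag has 4 vertices, giving width 3; this decomposition certifies tw(G) ≤ 3. On the other hand G contains the 4-clique {d, e, g, h}. A clique must lie in a single bag of any decomposition, so no decomposition can have width below 3. Therefore the treewidth is 3.

Treewidth 3.
Bags: B1 = {d, e, g, h}  B2 = {c, e, g, h}  B3 = {a, d, g, h}  B4 = {a, d, f, h}  B5 = {a, b, d, h}
Tree: B1–B2, B1–B3, B3–B4, B4–B5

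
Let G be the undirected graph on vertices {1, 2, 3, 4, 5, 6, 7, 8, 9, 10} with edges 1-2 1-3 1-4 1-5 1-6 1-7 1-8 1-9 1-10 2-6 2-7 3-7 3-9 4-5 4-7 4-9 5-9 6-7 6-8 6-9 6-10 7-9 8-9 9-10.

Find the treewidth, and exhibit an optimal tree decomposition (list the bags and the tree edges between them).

Each bag holds 4 vertices, so the decomposition has width 3, which upper-bounds the treewidth. On the other hand G contains the 4-clique {1, 3, 7, 9}. A clique must lie in a single bag of any decomposition, so no decomposition can have width below 3. Therefore the treewidth is 3.

Treewidth 3.
One such decomposition:
Bags: B1 = {1, 6, 7, 9}  B2 = {1, 4, 7, 9}  B3 = {1, 3, 7, 9}  B4 = {1, 4, 5, 9}  B5 = {1, 6, 9, 10}  B6 = {1, 2, 6, 7}  B7 = {1, 6, 8, 9}
Tree: B1–B2, B2–B3, B2–B4, B1–B5, B1–B6, B5–B7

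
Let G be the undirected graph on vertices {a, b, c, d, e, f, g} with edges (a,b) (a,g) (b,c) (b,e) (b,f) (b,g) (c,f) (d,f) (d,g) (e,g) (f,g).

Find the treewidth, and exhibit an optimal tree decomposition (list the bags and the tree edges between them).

Treewidth 2.
One optimal decomposition is:
Bags: B1 = {b, c, f}  B2 = {b, f, g}  B3 = {b, e, g}  B4 = {a, b, g}  B5 = {d, f, g}
Tree: B1–B2, B2–B3, B3–B4, B2–B5

Every bag has size at most 3, so the width is 3 − 1 = 2 and tw(G) ≤ 2. For the lower bound, the 3 vertices {d, f, g} are pairwise adjacent, and any tree decomposition puts a clique entirely inside one bag — forcing width ≥ 2. Hence tw(G) = 2 exactly.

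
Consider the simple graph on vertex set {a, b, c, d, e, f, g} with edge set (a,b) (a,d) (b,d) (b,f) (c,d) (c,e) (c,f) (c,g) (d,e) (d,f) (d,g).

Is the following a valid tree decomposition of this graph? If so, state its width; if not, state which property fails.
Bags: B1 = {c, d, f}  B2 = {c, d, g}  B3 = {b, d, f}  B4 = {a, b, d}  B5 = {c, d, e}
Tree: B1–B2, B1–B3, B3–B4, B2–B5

Yes; width 2.

Vertex coverage: the bags together contain {a, b, c, d, e, f, g}, the full vertex set. Edge coverage: each edge of G has both endpoints in at least one bag. Running intersection: for every vertex, the bags containing it form a connected subtree. All three properties hold, so this is a valid tree decomposition of width max|bag| − 1 = 2, and hence tw(G) ≤ 2.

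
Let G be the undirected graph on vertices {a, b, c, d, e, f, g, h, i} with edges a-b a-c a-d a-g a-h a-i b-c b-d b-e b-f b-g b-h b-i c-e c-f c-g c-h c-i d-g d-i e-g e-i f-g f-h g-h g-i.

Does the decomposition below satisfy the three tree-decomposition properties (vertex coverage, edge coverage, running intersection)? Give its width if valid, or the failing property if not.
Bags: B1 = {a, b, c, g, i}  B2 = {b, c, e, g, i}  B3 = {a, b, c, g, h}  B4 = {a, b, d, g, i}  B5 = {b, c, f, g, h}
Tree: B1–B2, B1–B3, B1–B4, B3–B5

Yes; width 4.

Every vertex of G appears in some bag (union = {a, b, c, d, e, f, g, h, i}); every edge is covered by a bag; and for each vertex v the set of bags containing v is connected in the bag tree. The decomposition is therefore valid. The largest bag has 5 vertices, so the width is 4.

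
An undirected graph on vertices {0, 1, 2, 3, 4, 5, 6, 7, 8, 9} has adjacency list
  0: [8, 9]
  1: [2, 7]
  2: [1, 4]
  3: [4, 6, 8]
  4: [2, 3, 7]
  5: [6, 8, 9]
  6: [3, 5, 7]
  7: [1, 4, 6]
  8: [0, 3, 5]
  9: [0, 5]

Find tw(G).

A width-2 tree decomposition is:
Bags: B1 = {1, 2, 7}  B2 = {2, 4, 7}  B3 = {4, 6, 7}  B4 = {3, 4, 6}  B5 = {3, 5, 6}  B6 = {3, 5, 8}  B7 = {5, 8, 9}  B8 = {0, 8, 9}
Tree: B1–B2, B2–B3, B3–B4, B4–B5, B5–B6, B6–B7, B7–B8
The largest bag has 3 vertices, giving width 2; this decomposition certifies tw(G) ≤ 2. For the lower bound, G contains the cycle 1–2–4–7–1, so G is not a forest; only forests have treewidth ≤ 1, hence tw(G) ≥ 2. Hence tw(G) = 2 exactly.

2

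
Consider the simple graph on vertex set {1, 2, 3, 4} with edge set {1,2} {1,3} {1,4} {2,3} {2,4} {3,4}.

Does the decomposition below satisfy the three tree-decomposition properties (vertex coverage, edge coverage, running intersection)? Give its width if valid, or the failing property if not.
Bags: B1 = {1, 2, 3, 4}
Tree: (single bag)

Yes; width 3.

Every vertex of G appears in some bag (union = {1, 2, 3, 4}); every edge is covered by a bag; and for each vertex v the set of bags containing v is connected in the bag tree. The decomposition is therefore valid. The largest bag has 4 vertices, so the width is 3.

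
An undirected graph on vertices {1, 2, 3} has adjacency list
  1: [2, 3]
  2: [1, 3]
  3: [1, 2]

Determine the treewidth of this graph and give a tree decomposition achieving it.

With just one bag of size 3, the width is 3 − 1 = 2, so tw(G) ≤ 2. On the other hand G contains the 3-clique {1, 2, 3}. A clique must lie in a single bag of any decomposition, so no decomposition can have width below 2. Hence tw(G) = 2 exactly.

Treewidth 2.
One such decomposition:
Bags: B1 = {1, 2, 3}
Tree: (single bag)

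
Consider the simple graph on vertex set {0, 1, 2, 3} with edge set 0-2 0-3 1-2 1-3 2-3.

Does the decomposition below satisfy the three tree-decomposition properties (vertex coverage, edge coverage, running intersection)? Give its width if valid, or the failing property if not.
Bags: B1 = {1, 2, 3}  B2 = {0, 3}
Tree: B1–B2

A tree decomposition must satisfy three properties: every vertex lies in some bag; for every edge, both endpoints lie together in some bag; and for every vertex, the bags containing it form a connected subtree. Here edge (2,0) lies in no bag, so the decomposition is invalid.

No — edge (2,0) lies in no bag.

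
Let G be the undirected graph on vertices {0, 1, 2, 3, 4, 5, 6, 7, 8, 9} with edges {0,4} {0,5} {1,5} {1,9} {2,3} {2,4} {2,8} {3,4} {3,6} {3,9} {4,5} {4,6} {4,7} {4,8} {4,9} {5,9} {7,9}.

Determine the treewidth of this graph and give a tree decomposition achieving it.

Treewidth 2.
Bags: B1 = {0, 4, 5}  B2 = {4, 5, 9}  B3 = {3, 4, 9}  B4 = {1, 5, 9}  B5 = {4, 7, 9}  B6 = {3, 4, 6}  B7 = {2, 3, 4}  B8 = {2, 4, 8}
Tree: B1–B2, B2–B3, B2–B4, B2–B5, B3–B6, B3–B7, B7–B8

Each bag holds 3 vertices, so the decomposition has width 2, which upper-bounds the treewidth. On the other hand G contains the 3-clique {1, 5, 9}. A clique must lie in a single bag of any decomposition, so no decomposition can have width below 2. Combining the bounds, tw(G) = 2.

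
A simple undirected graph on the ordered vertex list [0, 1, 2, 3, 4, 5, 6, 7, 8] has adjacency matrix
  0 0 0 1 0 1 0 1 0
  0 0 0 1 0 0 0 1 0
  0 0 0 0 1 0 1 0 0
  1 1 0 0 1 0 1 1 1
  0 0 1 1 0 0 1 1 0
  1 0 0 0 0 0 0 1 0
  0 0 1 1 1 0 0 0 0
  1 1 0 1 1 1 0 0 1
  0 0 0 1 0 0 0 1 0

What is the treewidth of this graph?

A width-2 tree decomposition is:
Bags: B1 = {1, 3, 7}  B2 = {3, 4, 7}  B3 = {3, 4, 6}  B4 = {0, 3, 7}  B5 = {2, 4, 6}  B6 = {3, 7, 8}  B7 = {0, 5, 7}
Tree: B1–B2, B2–B3, B1–B4, B3–B5, B2–B6, B4–B7
The largest bag has 3 vertices, giving width 2; this decomposition certifies tw(G) ≤ 2. On the other hand G contains the 3-clique {2, 4, 6}. A clique must lie in a single bag of any decomposition, so no decomposition can have width below 2. Hence tw(G) = 2 exactly.

2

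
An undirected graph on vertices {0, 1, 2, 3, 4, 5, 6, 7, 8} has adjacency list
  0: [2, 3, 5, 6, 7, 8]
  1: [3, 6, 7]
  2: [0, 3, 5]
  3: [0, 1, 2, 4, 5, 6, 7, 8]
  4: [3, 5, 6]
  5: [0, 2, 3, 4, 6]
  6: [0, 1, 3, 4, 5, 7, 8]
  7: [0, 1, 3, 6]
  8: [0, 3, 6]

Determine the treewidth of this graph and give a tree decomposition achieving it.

Every bag has size at most 4, so the width is 4 − 1 = 3 and tw(G) ≤ 3. Conversely, {0, 2, 3, 5} is a clique of size 4, and the vertices of any clique must share a bag in every tree decomposition; so some bag has ≥ 4 vertices and tw(G) ≥ 3. Therefore the treewidth is 3.

Treewidth 3.
One such decomposition:
Bags: B1 = {3, 4, 5, 6}  B2 = {0, 3, 5, 6}  B3 = {0, 2, 3, 5}  B4 = {0, 3, 6, 7}  B5 = {1, 3, 6, 7}  B6 = {0, 3, 6, 8}
Tree: B1–B2, B2–B3, B2–B4, B4–B5, B2–B6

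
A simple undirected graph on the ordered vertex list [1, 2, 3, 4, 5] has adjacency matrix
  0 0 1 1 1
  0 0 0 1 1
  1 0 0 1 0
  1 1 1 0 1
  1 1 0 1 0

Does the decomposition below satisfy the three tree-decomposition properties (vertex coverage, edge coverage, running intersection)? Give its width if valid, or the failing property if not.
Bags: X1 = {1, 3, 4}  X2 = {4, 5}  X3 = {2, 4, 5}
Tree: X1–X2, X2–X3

No — edge (1,5) lies in no bag.

A tree decomposition must satisfy three properties: every vertex lies in some bag; for every edge, both endpoints lie together in some bag; and for every vertex, the bags containing it form a connected subtree. Here edge (1,5) lies in no bag, so the decomposition is invalid.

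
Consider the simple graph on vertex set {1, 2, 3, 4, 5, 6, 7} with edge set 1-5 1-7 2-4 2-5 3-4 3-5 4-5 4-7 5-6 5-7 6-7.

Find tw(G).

A width-2 tree decomposition is:
Bags: B1 = {4, 5, 7}  B2 = {5, 6, 7}  B3 = {1, 5, 7}  B4 = {3, 4, 5}  B5 = {2, 4, 5}
Tree: B1–B2, B2–B3, B1–B4, B4–B5
Every bag has size at most 3, so the width is 3 − 1 = 2 and tw(G) ≤ 2. On the other hand G contains the 3-clique {1, 5, 7}. A clique must lie in a single bag of any decomposition, so no decomposition can have width below 2. Combining the bounds, tw(G) = 2.

2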